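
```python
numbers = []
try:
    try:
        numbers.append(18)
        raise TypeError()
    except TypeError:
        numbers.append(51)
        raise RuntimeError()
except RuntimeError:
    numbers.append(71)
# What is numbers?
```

Step-by-step execution trace:
1. Inner try: `numbers.append(18)` → numbers = [18].
2. `raise TypeError()` raises TypeError.
3. Inner `except TypeError` matches → `numbers.append(51)` → numbers = [18, 51].
4. `raise RuntimeError()` raises RuntimeError; propagates to outer try.
5. Outer `except RuntimeError` matches → `numbers.append(71)` → numbers = [18, 51, 71].
Result: [18, 51, 71]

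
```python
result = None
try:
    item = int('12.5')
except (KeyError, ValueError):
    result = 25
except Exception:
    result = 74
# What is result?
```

Step-by-step execution trace:
1. `item = int('12.5')` raises ValueError.
2. `except (KeyError, ValueError)` matches (ValueError is in the tuple) → result = 25.
3. `except Exception` is not reached.
Result: 25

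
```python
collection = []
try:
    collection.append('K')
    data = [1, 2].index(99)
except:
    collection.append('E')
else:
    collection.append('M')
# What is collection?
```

Step-by-step execution trace:
1. try: `collection.append('K')` → collection = ['K'].
2. `data = [1, 2].index(99)` raises ValueError.
3. bare `except` matches → `collection.append('E')` → collection = ['K', 'E'].
4. `else` is skipped (an exception was raised).
Result: ['K', 'E']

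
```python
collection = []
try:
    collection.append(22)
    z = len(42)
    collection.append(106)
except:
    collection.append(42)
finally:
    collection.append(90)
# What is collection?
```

Step-by-step execution trace:
1. try: `collection.append(22)` → collection = [22].
2. `z = len(42)` raises TypeError; `collection.append(106)` is not reached.
3. bare `except` matches → `collection.append(42)` → collection = [22, 42].
4. finally always runs: `collection.append(90)` → collection = [22, 42, 90].
Result: [22, 42, 90]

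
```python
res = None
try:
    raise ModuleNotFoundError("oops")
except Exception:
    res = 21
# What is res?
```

Step-by-step execution trace:
1. `raise ModuleNotFoundError(...)` raises ModuleNotFoundError.
2. `except Exception` matches (ModuleNotFoundError is a subclass of Exception) → res = 21.
Result: 21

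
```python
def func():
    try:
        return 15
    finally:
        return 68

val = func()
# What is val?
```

Step-by-step execution trace:
1. `func()` enters try: `return 15` sets pending return value 15.
2. Before returning, `finally: return 68` runs and overrides the pending return.
3. func() returns 68 → val = 68.
Result: 68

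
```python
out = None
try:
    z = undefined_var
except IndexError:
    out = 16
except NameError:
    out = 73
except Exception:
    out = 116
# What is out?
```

Step-by-step execution trace:
1. `z = undefined_var` raises NameError.
2. `except IndexError` does not match NameError; skipped.
3. `except NameError` matches → out = 73.
4. Remaining except clauses are skipped.
Result: 73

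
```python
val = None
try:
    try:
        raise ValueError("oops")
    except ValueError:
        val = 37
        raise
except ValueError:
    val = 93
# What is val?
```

Step-by-step execution trace:
1. Inner try: `raise ValueError("oops")` raises ValueError.
2. Inner `except ValueError` matches → val = 37.
3. bare `raise` re-raises the same ValueError.
4. Outer `except ValueError` matches → val = 93.
Result: 93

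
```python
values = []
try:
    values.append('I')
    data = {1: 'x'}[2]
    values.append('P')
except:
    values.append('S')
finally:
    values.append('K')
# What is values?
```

Step-by-step execution trace:
1. try: `values.append('I')` → values = ['I'].
2. `data = {1: 'x'}[2]` raises KeyError; `values.append('P')` is not reached.
3. bare `except` matches → `values.append('S')` → values = ['I', 'S'].
4. finally always runs: `values.append('K')` → values = ['I', 'S', 'K'].
Result: ['I', 'S', 'K']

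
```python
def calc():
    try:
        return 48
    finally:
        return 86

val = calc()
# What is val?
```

Step-by-step execution trace:
1. `calc()` enters try: `return 48` sets pending return value 48.
2. Before returning, `finally: return 86` runs and overrides the pending return.
3. calc() returns 86 → val = 86.
Result: 86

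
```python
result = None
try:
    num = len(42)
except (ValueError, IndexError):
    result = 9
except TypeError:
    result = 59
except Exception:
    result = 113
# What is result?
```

Step-by-step execution trace:
1. `num = len(42)` raises TypeError.
2. `except (ValueError, IndexError)` does not match TypeError; skipped.
3. `except TypeError` matches (exact type match) → result = 59.
4. `except Exception` is not reached.
Result: 59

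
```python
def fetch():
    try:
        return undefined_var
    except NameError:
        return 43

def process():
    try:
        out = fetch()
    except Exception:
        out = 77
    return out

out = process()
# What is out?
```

Step-by-step execution trace:
1. `process()` calls `fetch()`.
2. In fetch: `undefined_var` raises NameError; `except NameError` catches it → returns 43.
3. In process: `out = fetch()` → out = 43. No exception reaches process.
4. `except Exception` is skipped; process returns 43.
5. out = 43.
Result: 43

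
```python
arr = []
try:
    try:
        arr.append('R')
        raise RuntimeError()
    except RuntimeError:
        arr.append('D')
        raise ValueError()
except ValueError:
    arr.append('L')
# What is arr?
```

Step-by-step execution trace:
1. Inner try: `arr.append('R')` → arr = ['R'].
2. `raise RuntimeError()` raises RuntimeError.
3. Inner `except RuntimeError` matches → `arr.append('D')` → arr = ['R', 'D'].
4. `raise ValueError()` raises ValueError; propagates to outer try.
5. Outer `except ValueError` matches → `arr.append('L')` → arr = ['R', 'D', 'L'].
Result: ['R', 'D', 'L']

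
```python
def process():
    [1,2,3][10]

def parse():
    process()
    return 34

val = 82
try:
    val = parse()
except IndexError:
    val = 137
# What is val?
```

Step-by-step execution trace:
1. val starts at 82.
2. try: `parse()` calls `process()`.
3. `process()` evaluates `[1,2,3][10]`, which raises IndexError; it propagates through parse (uncaught).
4. `return 34` in parse is not reached; the assignment to val does not complete.
5. `except IndexError` matches → val = 137.
Result: 137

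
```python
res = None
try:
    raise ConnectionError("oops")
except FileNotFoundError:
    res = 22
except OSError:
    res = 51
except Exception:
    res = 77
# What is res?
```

Step-by-step execution trace:
1. `raise ConnectionError(...)` raises ConnectionError.
2. `except FileNotFoundError` does not match (ConnectionError is not a subclass of FileNotFoundError); skipped.
3. `except OSError` matches (ConnectionError is a subclass of OSError) → res = 51.
4. `except Exception` is not reached.
Result: 51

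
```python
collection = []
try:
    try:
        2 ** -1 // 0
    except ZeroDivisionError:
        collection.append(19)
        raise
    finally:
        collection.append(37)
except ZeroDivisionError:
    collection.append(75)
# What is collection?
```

Step-by-step execution trace:
1. Inner try: `2 ** -1 // 0` raises ZeroDivisionError.
2. Inner `except ZeroDivisionError` matches → `collection.append(19)` → collection = [19].
3. bare `raise` re-raises ZeroDivisionError.
4. Inner `finally` runs during unwinding: `collection.append(37)` → collection = [19, 37].
5. Outer `except ZeroDivisionError` matches → `collection.append(75)` → collection = [19, 37, 75].
Result: [19, 37, 75]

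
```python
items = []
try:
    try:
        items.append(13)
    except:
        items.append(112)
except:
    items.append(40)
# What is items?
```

Step-by-step execution trace:
1. Inner try: `items.append(13)` → items = [13]. No exception raised.
2. Inner `except` is skipped.
3. Inner try completes normally; outer `except` is skipped.
Result: [13]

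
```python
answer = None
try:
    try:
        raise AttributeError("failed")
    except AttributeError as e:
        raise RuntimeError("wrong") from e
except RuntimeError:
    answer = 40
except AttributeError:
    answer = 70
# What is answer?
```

Step-by-step execution trace:
1. Inner try raises AttributeError; inner `except AttributeError as e` catches it.
2. `raise RuntimeError(...) from e` raises RuntimeError (AttributeError is attached as __cause__, but only RuntimeError is active).
3. Outer `except RuntimeError` matches → answer = 40.
4. `except AttributeError` is not reached.
Result: 40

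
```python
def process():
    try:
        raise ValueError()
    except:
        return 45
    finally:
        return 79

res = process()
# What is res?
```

Step-by-step execution trace:
1. `process()` enters try: `raise ValueError()` raises ValueError.
2. bare `except` matches → `return 45` sets pending return value 45.
3. Before returning, `finally: return 79` runs and overrides the pending return.
4. process() returns 79 → res = 79.
Result: 79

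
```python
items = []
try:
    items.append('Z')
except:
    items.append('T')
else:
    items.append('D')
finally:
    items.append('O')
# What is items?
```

Step-by-step execution trace:
1. try: `items.append('Z')` → items = ['Z']. No exception raised.
2. `except` is skipped.
3. `else` runs: `items.append('D')` → items = ['Z', 'D'].
4. `finally` always runs: `items.append('O')` → items = ['Z', 'D', 'O'].
Result: ['Z', 'D', 'O']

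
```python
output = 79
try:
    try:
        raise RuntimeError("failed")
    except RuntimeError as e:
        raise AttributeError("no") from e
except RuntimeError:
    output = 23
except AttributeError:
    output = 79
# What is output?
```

Step-by-step execution trace:
1. Inner try raises RuntimeError; inner `except RuntimeError as e` catches it.
2. `raise AttributeError(...) from e` raises AttributeError (RuntimeError is attached as __cause__, but only AttributeError is active).
3. Outer `except RuntimeError` does not match AttributeError; skipped.
4. Outer `except AttributeError` matches → output = 79.
Result: 79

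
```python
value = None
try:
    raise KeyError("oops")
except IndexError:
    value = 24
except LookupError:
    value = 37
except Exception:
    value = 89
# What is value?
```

Step-by-step execution trace:
1. `raise KeyError(...)` raises KeyError.
2. `except IndexError` does not match (KeyError is not a subclass of IndexError); skipped.
3. `except LookupError` matches (KeyError is a subclass of LookupError) → value = 37.
4. `except Exception` is not reached.
Result: 37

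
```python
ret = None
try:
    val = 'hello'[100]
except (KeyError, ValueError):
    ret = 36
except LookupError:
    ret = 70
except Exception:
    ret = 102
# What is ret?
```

Step-by-step execution trace:
1. `val = 'hello'[100]` raises IndexError.
2. `except (KeyError, ValueError)` does not match IndexError; skipped.
3. `except LookupError` matches (IndexError is a subclass of LookupError) → ret = 70.
4. `except Exception` is not reached.
Result: 70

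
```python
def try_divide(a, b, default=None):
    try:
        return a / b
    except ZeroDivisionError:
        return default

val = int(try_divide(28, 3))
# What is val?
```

Step-by-step execution trace:
1. `try_divide(28, 3)` enters try: `return 28 / 3` → returns 9.333333333333334. No exception raised.
2. `except ZeroDivisionError` is skipped.
3. `int(9.333333333333334)` → 9 → val = 9.
Result: 9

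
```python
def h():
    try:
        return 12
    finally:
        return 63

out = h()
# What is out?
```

Step-by-step execution trace:
1. `h()` enters try: `return 12` sets pending return value 12.
2. Before returning, `finally: return 63` runs and overrides the pending return.
3. h() returns 63 → out = 63.
Result: 63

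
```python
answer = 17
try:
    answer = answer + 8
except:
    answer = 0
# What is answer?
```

Step-by-step execution trace:
1. answer starts at 17.
2. try: `answer = answer + 8` → answer = 25. No exception raised.
3. `except` is skipped.
Result: 25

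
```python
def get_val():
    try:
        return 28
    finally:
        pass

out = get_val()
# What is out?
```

Step-by-step execution trace:
1. `get_val()` enters try: `return 28` sets pending return value 28.
2. Before returning, `finally: pass` runs (no effect).
3. get_val() returns 28 → out = 28.
Result: 28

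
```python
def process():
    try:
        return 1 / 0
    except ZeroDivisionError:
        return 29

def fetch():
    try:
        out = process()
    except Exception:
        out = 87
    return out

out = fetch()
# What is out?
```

Step-by-step execution trace:
1. `fetch()` calls `process()`.
2. In process: `1 / 0` raises ZeroDivisionError; `except ZeroDivisionError` catches it → returns 29.
3. In fetch: `out = process()` → out = 29. No exception reaches fetch.
4. `except Exception` is skipped; fetch returns 29.
5. out = 29.
Result: 29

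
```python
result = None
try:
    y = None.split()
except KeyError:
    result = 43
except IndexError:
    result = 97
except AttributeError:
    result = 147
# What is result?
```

Step-by-step execution trace:
1. `y = None.split()` raises AttributeError.
2. `except KeyError` does not match AttributeError; skipped.
3. `except IndexError` does not match AttributeError; skipped.
4. `except AttributeError` matches → result = 147.
Result: 147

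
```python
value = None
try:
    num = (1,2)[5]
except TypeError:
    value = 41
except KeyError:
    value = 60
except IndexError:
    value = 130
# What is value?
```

Step-by-step execution trace:
1. `num = (1,2)[5]` raises IndexError.
2. `except TypeError` does not match IndexError; skipped.
3. `except KeyError` does not match IndexError; skipped.
4. `except IndexError` matches → value = 130.
Result: 130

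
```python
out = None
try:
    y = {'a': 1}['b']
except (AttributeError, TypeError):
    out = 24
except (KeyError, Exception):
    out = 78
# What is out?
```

Step-by-step execution trace:
1. `y = {'a': 1}['b']` raises KeyError.
2. `except (AttributeError, TypeError)` does not match KeyError; skipped.
3. `except (KeyError, Exception)` matches (KeyError is in the tuple) → out = 78.
Result: 78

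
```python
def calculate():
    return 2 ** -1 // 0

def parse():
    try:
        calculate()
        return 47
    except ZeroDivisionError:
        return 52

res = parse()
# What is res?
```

Step-by-step execution trace:
1. `parse()` calls `calculate()`.
2. `calculate()` evaluates `2 ** -1 // 0`, which raises ZeroDivisionError; it propagates to the caller.
3. `return 47` is not reached.
4. `except ZeroDivisionError` in parse matches → returns 52.
5. res = 52.
Result: 52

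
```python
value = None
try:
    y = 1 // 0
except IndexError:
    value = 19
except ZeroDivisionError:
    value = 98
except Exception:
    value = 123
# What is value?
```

Step-by-step execution trace:
1. `y = 1 // 0` raises ZeroDivisionError.
2. `except IndexError` does not match ZeroDivisionError; skipped.
3. `except ZeroDivisionError` matches → value = 98.
4. Remaining except clauses are skipped.
Result: 98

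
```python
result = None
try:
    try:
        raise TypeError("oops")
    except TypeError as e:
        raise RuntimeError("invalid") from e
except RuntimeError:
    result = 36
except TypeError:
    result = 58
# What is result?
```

Step-by-step execution trace:
1. Inner try raises TypeError; inner `except TypeError as e` catches it.
2. `raise RuntimeError(...) from e` raises RuntimeError (TypeError is attached as __cause__, but only RuntimeError is active).
3. Outer `except RuntimeError` matches → result = 36.
4. `except TypeError` is not reached.
Result: 36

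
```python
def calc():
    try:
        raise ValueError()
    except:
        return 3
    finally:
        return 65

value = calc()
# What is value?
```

Step-by-step execution trace:
1. `calc()` enters try: `raise ValueError()` raises ValueError.
2. bare `except` matches → `return 3` sets pending return value 3.
3. Before returning, `finally: return 65` runs and overrides the pending return.
4. calc() returns 65 → value = 65.
Result: 65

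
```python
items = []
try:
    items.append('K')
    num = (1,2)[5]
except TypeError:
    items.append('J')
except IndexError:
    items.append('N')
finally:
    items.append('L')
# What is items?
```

Step-by-step execution trace:
1. try: `items.append('K')` → items = ['K'].
2. `num = (1,2)[5]` raises IndexError.
3. `except TypeError` does not match IndexError; skipped.
4. `except IndexError` matches → `items.append('N')` → items = ['K', 'N'].
5. finally always runs: `items.append('L')` → items = ['K', 'N', 'L'].
Result: ['K', 'N', 'L']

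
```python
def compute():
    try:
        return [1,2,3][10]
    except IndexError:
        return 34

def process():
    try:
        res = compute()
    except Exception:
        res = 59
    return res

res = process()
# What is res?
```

Step-by-step execution trace:
1. `process()` calls `compute()`.
2. In compute: `[1,2,3][10]` raises IndexError; `except IndexError` catches it → returns 34.
3. In process: `res = compute()` → res = 34. No exception reaches process.
4. `except Exception` is skipped; process returns 34.
5. res = 34.
Result: 34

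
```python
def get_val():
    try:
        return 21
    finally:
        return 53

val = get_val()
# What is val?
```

Step-by-step execution trace:
1. `get_val()` enters try: `return 21` sets pending return value 21.
2. Before returning, `finally: return 53` runs and overrides the pending return.
3. get_val() returns 53 → val = 53.
Result: 53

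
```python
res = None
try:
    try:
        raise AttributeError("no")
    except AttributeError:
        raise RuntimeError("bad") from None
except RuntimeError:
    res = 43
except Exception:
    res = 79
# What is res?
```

Step-by-step execution trace:
1. Inner try raises AttributeError; inner `except AttributeError` catches it.
2. `raise RuntimeError(...) from None` raises RuntimeError (from None suppresses __context__, but the active exception is still RuntimeError).
3. Outer `except RuntimeError` matches → res = 43.
4. `except Exception` is not reached.
Result: 43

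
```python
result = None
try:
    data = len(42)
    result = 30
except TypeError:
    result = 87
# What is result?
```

Step-by-step execution trace:
1. `data = len(42)` raises TypeError.
2. `result = 30` is not reached.
3. `except TypeError` matches → result = 87.
Result: 87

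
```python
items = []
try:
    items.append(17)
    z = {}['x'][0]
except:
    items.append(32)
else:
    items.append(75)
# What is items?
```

Step-by-step execution trace:
1. try: `items.append(17)` → items = [17].
2. `z = {}['x'][0]` raises KeyError.
3. bare `except` matches → `items.append(32)` → items = [17, 32].
4. `else` is skipped (an exception was raised).
Result: [17, 32]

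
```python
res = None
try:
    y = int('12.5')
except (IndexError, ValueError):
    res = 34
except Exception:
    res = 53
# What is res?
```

Step-by-step execution trace:
1. `y = int('12.5')` raises ValueError.
2. `except (IndexError, ValueError)` matches (ValueError is in the tuple) → res = 34.
3. `except Exception` is not reached.
Result: 34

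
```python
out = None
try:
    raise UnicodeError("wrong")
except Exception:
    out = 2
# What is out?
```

Step-by-step execution trace:
1. `raise UnicodeError(...)` raises UnicodeError.
2. `except Exception` matches (UnicodeError is a subclass of Exception) → out = 2.
Result: 2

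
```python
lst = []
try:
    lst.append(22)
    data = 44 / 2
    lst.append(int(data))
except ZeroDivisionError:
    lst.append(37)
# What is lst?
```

Step-by-step execution trace:
1. try: `lst.append(22)` → lst = [22].
2. `data = 44 / 2` → data = 22.0. No exception raised.
3. `lst.append(int(data))` → lst = [22, 22].
4. `except ZeroDivisionError` is skipped (no exception was raised).
Result: [22, 22]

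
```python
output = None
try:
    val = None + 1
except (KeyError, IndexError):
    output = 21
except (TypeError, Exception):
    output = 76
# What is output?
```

Step-by-step execution trace:
1. `val = None + 1` raises TypeError.
2. `except (KeyError, IndexError)` does not match TypeError; skipped.
3. `except (TypeError, Exception)` matches (TypeError is in the tuple) → output = 76.
Result: 76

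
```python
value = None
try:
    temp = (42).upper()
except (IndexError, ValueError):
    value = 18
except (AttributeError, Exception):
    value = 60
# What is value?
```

Step-by-step execution trace:
1. `temp = (42).upper()` raises AttributeError.
2. `except (IndexError, ValueError)` does not match AttributeError; skipped.
3. `except (AttributeError, Exception)` matches (AttributeError is in the tuple) → value = 60.
Result: 60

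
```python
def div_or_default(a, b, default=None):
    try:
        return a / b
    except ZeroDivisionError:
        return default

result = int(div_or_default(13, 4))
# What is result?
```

Step-by-step execution trace:
1. `div_or_default(13, 4)` enters try: `return 13 / 4` → returns 3.25. No exception raised.
2. `except ZeroDivisionError` is skipped.
3. `int(3.25)` → 3 → result = 3.
Result: 3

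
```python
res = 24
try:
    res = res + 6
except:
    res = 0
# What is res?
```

Step-by-step execution trace:
1. res starts at 24.
2. try: `res = res + 6` → res = 30. No exception raised.
3. `except` is skipped.
Result: 30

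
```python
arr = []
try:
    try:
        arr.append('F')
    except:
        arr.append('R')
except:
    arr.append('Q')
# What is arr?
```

Step-by-step execution trace:
1. Inner try: `arr.append('F')` → arr = ['F']. No exception raised.
2. Inner `except` is skipped.
3. Inner try completes normally; outer `except` is skipped.
Result: ['F']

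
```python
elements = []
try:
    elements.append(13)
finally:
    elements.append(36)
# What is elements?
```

Step-by-step execution trace:
1. try: `elements.append(13)` → elements = [13].
2. The try body completes without raising.
3. finally always runs: `elements.append(36)` → elements = [13, 36].
Result: [13, 36]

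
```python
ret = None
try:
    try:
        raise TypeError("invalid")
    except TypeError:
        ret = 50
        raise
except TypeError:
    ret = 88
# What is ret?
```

Step-by-step execution trace:
1. Inner try: `raise TypeError("invalid")` raises TypeError.
2. Inner `except TypeError` matches → ret = 50.
3. bare `raise` re-raises the same TypeError.
4. Outer `except TypeError` matches → ret = 88.
Result: 88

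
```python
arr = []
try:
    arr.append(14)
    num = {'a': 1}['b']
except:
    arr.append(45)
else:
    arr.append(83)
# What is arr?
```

Step-by-step execution trace:
1. try: `arr.append(14)` → arr = [14].
2. `num = {'a': 1}['b']` raises KeyError.
3. bare `except` matches → `arr.append(45)` → arr = [14, 45].
4. `else` is skipped (an exception was raised).
Result: [14, 45]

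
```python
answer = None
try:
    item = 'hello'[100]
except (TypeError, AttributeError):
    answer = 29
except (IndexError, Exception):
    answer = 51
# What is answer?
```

Step-by-step execution trace:
1. `item = 'hello'[100]` raises IndexError.
2. `except (TypeError, AttributeError)` does not match IndexError; skipped.
3. `except (IndexError, Exception)` matches (IndexError is in the tuple) → answer = 51.
Result: 51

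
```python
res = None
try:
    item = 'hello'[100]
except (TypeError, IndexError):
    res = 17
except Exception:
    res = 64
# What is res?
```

Step-by-step execution trace:
1. `item = 'hello'[100]` raises IndexError.
2. `except (TypeError, IndexError)` matches (IndexError is in the tuple) → res = 17.
3. `except Exception` is not reached.
Result: 17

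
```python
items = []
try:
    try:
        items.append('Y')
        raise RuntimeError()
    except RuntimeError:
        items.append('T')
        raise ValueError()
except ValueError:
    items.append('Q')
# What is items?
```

Step-by-step execution trace:
1. Inner try: `items.append('Y')` → items = ['Y'].
2. `raise RuntimeError()` raises RuntimeError.
3. Inner `except RuntimeError` matches → `items.append('T')` → items = ['Y', 'T'].
4. `raise ValueError()` raises ValueError; propagates to outer try.
5. Outer `except ValueError` matches → `items.append('Q')` → items = ['Y', 'T', 'Q'].
Result: ['Y', 'T', 'Q']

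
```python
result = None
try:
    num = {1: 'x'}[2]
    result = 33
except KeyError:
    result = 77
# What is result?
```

Step-by-step execution trace:
1. `num = {1: 'x'}[2]` raises KeyError.
2. `result = 33` is not reached.
3. `except KeyError` matches → result = 77.
Result: 77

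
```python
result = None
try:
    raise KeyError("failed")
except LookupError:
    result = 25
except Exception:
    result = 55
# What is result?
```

Step-by-step execution trace:
1. `raise KeyError(...)` raises KeyError.
2. `except LookupError` matches (KeyError is a subclass of LookupError) → result = 25.
3. `except Exception` is not reached.
Result: 25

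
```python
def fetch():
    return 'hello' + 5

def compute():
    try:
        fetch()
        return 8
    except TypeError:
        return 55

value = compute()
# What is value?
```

Step-by-step execution trace:
1. `compute()` calls `fetch()`.
2. `fetch()` evaluates `'hello' + 5`, which raises TypeError; it propagates to the caller.
3. `return 8` is not reached.
4. `except TypeError` in compute matches → returns 55.
5. value = 55.
Result: 55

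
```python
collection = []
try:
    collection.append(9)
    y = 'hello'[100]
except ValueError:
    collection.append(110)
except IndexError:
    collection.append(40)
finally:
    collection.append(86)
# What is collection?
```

Step-by-step execution trace:
1. try: `collection.append(9)` → collection = [9].
2. `y = 'hello'[100]` raises IndexError.
3. `except ValueError` does not match IndexError; skipped.
4. `except IndexError` matches → `collection.append(40)` → collection = [9, 40].
5. finally always runs: `collection.append(86)` → collection = [9, 40, 86].
Result: [9, 40, 86]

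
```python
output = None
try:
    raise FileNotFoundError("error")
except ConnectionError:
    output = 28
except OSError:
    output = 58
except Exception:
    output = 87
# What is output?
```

Step-by-step execution trace:
1. `raise FileNotFoundError(...)` raises FileNotFoundError.
2. `except ConnectionError` does not match (FileNotFoundError is not a subclass of ConnectionError); skipped.
3. `except OSError` matches (FileNotFoundError is a subclass of OSError) → output = 58.
4. `except Exception` is not reached.
Result: 58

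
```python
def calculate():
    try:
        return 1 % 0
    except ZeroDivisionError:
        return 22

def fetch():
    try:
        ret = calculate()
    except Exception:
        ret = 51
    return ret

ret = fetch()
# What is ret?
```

Step-by-step execution trace:
1. `fetch()` calls `calculate()`.
2. In calculate: `1 % 0` raises ZeroDivisionError; `except ZeroDivisionError` catches it → returns 22.
3. In fetch: `ret = calculate()` → ret = 22. No exception reaches fetch.
4. `except Exception` is skipped; fetch returns 22.
5. ret = 22.
Result: 22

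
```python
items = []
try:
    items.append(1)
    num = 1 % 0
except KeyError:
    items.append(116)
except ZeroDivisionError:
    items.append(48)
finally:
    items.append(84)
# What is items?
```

Step-by-step execution trace:
1. try: `items.append(1)` → items = [1].
2. `num = 1 % 0` raises ZeroDivisionError.
3. `except KeyError` does not match ZeroDivisionError; skipped.
4. `except ZeroDivisionError` matches → `items.append(48)` → items = [1, 48].
5. finally always runs: `items.append(84)` → items = [1, 48, 84].
Result: [1, 48, 84]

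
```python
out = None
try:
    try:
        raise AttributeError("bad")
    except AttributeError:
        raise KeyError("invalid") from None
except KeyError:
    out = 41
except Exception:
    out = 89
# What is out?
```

Step-by-step execution trace:
1. Inner try raises AttributeError; inner `except AttributeError` catches it.
2. `raise KeyError(...) from None` raises KeyError (from None suppresses __context__, but the active exception is still KeyError).
3. Outer `except KeyError` matches → out = 41.
4. `except Exception` is not reached.
Result: 41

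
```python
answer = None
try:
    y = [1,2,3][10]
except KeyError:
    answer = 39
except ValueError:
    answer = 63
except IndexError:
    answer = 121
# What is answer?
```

Step-by-step execution trace:
1. `y = [1,2,3][10]` raises IndexError.
2. `except KeyError` does not match IndexError; skipped.
3. `except ValueError` does not match IndexError; skipped.
4. `except IndexError` matches → answer = 121.
Result: 121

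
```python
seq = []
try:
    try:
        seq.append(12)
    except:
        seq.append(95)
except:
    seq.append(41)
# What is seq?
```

Step-by-step execution trace:
1. Inner try: `seq.append(12)` → seq = [12]. No exception raised.
2. Inner `except` is skipped.
3. Inner try completes normally; outer `except` is skipped.
Result: [12]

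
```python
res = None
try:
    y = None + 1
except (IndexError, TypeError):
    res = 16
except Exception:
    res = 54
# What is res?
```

Step-by-step execution trace:
1. `y = None + 1` raises TypeError.
2. `except (IndexError, TypeError)` matches (TypeError is in the tuple) → res = 16.
3. `except Exception` is not reached.
Result: 16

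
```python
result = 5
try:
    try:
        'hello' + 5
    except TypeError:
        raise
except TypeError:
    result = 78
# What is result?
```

Step-by-step execution trace:
1. Inner try: `'hello' + 5` raises TypeError.
2. Inner `except TypeError` matches; bare `raise` re-raises the same TypeError.
3. Outer `except TypeError` matches → result = 78.
Result: 78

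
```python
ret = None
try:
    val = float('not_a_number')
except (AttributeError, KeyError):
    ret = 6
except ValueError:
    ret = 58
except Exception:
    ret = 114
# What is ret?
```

Step-by-step execution trace:
1. `val = float('not_a_number')` raises ValueError.
2. `except (AttributeError, KeyError)` does not match ValueError; skipped.
3. `except ValueError` matches (exact type match) → ret = 58.
4. `except Exception` is not reached.
Result: 58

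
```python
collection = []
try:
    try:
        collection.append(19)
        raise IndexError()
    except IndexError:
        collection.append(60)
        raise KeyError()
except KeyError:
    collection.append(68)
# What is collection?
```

Step-by-step execution trace:
1. Inner try: `collection.append(19)` → collection = [19].
2. `raise IndexError()` raises IndexError.
3. Inner `except IndexError` matches → `collection.append(60)` → collection = [19, 60].
4. `raise KeyError()` raises KeyError; propagates to outer try.
5. Outer `except KeyError` matches → `collection.append(68)` → collection = [19, 60, 68].
Result: [19, 60, 68]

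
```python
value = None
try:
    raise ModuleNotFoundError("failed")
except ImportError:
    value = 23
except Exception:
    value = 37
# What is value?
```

Step-by-step execution trace:
1. `raise ModuleNotFoundError(...)` raises ModuleNotFoundError.
2. `except ImportError` matches (ModuleNotFoundError is a subclass of ImportError) → value = 23.
3. `except Exception` is not reached.
Result: 23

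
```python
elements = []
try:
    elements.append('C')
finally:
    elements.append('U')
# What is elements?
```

Step-by-step execution trace:
1. try: `elements.append('C')` → elements = ['C'].
2. The try body completes without raising.
3. finally always runs: `elements.append('U')` → elements = ['C', 'U'].
Result: ['C', 'U']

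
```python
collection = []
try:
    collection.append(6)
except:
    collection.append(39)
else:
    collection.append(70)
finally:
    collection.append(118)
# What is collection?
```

Step-by-step execution trace:
1. try: `collection.append(6)` → collection = [6]. No exception raised.
2. `except` is skipped.
3. `else` runs: `collection.append(70)` → collection = [6, 70].
4. `finally` always runs: `collection.append(118)` → collection = [6, 70, 118].
Result: [6, 70, 118]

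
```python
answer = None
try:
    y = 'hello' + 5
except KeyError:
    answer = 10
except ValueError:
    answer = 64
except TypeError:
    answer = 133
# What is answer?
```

Step-by-step execution trace:
1. `y = 'hello' + 5` raises TypeError.
2. `except KeyError` does not match TypeError; skipped.
3. `except ValueError` does not match TypeError; skipped.
4. `except TypeError` matches → answer = 133.
Result: 133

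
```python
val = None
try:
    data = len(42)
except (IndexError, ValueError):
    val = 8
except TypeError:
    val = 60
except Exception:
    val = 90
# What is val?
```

Step-by-step execution trace:
1. `data = len(42)` raises TypeError.
2. `except (IndexError, ValueError)` does not match TypeError; skipped.
3. `except TypeError` matches (exact type match) → val = 60.
4. `except Exception` is not reached.
Result: 60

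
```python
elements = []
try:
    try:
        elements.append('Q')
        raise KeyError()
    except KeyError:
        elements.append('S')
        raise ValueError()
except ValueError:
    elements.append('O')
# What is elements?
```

Step-by-step execution trace:
1. Inner try: `elements.append('Q')` → elements = ['Q'].
2. `raise KeyError()` raises KeyError.
3. Inner `except KeyError` matches → `elements.append('S')` → elements = ['Q', 'S'].
4. `raise ValueError()` raises ValueError; propagates to outer try.
5. Outer `except ValueError` matches → `elements.append('O')` → elements = ['Q', 'S', 'O'].
Result: ['Q', 'S', 'O']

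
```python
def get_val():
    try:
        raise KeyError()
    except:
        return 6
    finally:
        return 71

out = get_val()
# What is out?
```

Step-by-step execution trace:
1. `get_val()` enters try: `raise KeyError()` raises KeyError.
2. bare `except` matches → `return 6` sets pending return value 6.
3. Before returning, `finally: return 71` runs and overrides the pending return.
4. get_val() returns 71 → out = 71.
Result: 71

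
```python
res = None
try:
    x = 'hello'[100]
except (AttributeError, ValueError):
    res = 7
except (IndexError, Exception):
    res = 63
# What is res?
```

Step-by-step execution trace:
1. `x = 'hello'[100]` raises IndexError.
2. `except (AttributeError, ValueError)` does not match IndexError; skipped.
3. `except (IndexError, Exception)` matches (IndexError is in the tuple) → res = 63.
Result: 63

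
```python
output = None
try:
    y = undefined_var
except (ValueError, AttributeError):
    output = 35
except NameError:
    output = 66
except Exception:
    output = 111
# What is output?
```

Step-by-step execution trace:
1. `y = undefined_var` raises NameError.
2. `except (ValueError, AttributeError)` does not match NameError; skipped.
3. `except NameError` matches (exact type match) → output = 66.
4. `except Exception` is not reached.
Result: 66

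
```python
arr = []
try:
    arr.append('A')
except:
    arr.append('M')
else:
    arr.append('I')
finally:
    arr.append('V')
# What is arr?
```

Step-by-step execution trace:
1. try: `arr.append('A')` → arr = ['A']. No exception raised.
2. `except` is skipped.
3. `else` runs: `arr.append('I')` → arr = ['A', 'I'].
4. `finally` always runs: `arr.append('V')` → arr = ['A', 'I', 'V'].
Result: ['A', 'I', 'V']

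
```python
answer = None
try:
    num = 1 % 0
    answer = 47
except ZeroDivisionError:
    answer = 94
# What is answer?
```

Step-by-step execution trace:
1. `num = 1 % 0` raises ZeroDivisionError.
2. `answer = 47` is not reached.
3. `except ZeroDivisionError` matches → answer = 94.
Result: 94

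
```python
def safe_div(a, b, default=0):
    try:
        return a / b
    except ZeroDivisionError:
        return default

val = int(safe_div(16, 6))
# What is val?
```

Step-by-step execution trace:
1. `safe_div(16, 6)` enters try: `return 16 / 6` → returns 2.6666666666666665. No exception raised.
2. `except ZeroDivisionError` is skipped.
3. `int(2.6666666666666665)` → 2 → val = 2.
Result: 2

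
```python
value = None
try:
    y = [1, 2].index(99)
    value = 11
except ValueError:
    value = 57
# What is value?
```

Step-by-step execution trace:
1. `y = [1, 2].index(99)` raises ValueError.
2. `value = 11` is not reached.
3. `except ValueError` matches → value = 57.
Result: 57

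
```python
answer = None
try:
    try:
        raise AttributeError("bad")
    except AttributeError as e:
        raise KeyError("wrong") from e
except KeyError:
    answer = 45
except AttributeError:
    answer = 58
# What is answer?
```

Step-by-step execution trace:
1. Inner try raises AttributeError; inner `except AttributeError as e` catches it.
2. `raise KeyError(...) from e` raises KeyError (AttributeError is attached as __cause__, but only KeyError is active).
3. Outer `except KeyError` matches → answer = 45.
4. `except AttributeError` is not reached.
Result: 45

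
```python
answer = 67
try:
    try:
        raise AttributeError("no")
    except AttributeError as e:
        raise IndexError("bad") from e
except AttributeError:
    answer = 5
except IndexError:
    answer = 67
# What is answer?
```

Step-by-step execution trace:
1. Inner try raises AttributeError; inner `except AttributeError as e` catches it.
2. `raise IndexError(...) from e` raises IndexError (AttributeError is attached as __cause__, but only IndexError is active).
3. Outer `except AttributeError` does not match IndexError; skipped.
4. Outer `except IndexError` matches → answer = 67.
Result: 67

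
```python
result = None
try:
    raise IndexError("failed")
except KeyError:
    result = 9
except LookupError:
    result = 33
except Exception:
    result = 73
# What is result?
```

Step-by-step execution trace:
1. `raise IndexError(...)` raises IndexError.
2. `except KeyError` does not match (IndexError is not a subclass of KeyError); skipped.
3. `except LookupError` matches (IndexError is a subclass of LookupError) → result = 33.
4. `except Exception` is not reached.
Result: 33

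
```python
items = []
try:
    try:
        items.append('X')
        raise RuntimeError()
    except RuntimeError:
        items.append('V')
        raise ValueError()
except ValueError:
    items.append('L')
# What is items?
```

Step-by-step execution trace:
1. Inner try: `items.append('X')` → items = ['X'].
2. `raise RuntimeError()` raises RuntimeError.
3. Inner `except RuntimeError` matches → `items.append('V')` → items = ['X', 'V'].
4. `raise ValueError()` raises ValueError; propagates to outer try.
5. Outer `except ValueError` matches → `items.append('L')` → items = ['X', 'V', 'L'].
Result: ['X', 'V', 'L']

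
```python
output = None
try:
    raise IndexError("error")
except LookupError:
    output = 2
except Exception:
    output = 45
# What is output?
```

Step-by-step execution trace:
1. `raise IndexError(...)` raises IndexError.
2. `except LookupError` matches (IndexError is a subclass of LookupError) → output = 2.
3. `except Exception` is not reached.
Result: 2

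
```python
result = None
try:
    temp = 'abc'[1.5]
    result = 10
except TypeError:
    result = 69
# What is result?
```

Step-by-step execution trace:
1. `temp = 'abc'[1.5]` raises TypeError.
2. `result = 10` is not reached.
3. `except TypeError` matches → result = 69.
Result: 69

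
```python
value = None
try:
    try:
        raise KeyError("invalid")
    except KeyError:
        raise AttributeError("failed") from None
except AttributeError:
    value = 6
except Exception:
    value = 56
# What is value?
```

Step-by-step execution trace:
1. Inner try raises KeyError; inner `except KeyError` catches it.
2. `raise AttributeError(...) from None` raises AttributeError (from None suppresses __context__, but the active exception is still AttributeError).
3. Outer `except AttributeError` matches → value = 6.
4. `except Exception` is not reached.
Result: 6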